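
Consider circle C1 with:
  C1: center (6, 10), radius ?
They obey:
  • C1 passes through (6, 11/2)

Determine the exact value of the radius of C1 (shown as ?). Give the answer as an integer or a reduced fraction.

1. [C1∋P]  r_C1² − 81/4 = 0  ⇒  r_C1 = 9/2 (r>0 drops 1)

9/2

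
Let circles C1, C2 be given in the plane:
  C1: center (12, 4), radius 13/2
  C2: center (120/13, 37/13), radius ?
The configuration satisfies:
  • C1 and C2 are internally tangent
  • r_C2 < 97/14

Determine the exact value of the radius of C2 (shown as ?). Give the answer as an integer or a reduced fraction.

7/2

1. [int C1,C2]  r_C2² − 13r_C2 + 133/4 = 0  ⇒  r_C2 = 7/2 or 19/2
2. given r_C2 < 97/14: keep 7/2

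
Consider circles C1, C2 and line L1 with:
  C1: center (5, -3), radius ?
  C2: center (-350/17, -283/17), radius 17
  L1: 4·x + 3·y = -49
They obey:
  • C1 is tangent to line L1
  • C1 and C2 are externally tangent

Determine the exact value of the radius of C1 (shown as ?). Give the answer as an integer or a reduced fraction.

12

1. [C1‖L1]  r_C1² − 144 = 0  ⇒  r_C1 = 12 (r>0 drops 1)
2. [ext C1·C2]  r_C1² + 34r_C1 − 552 = 0  ⇒  r_C1 = 12 (r>0 drops 1)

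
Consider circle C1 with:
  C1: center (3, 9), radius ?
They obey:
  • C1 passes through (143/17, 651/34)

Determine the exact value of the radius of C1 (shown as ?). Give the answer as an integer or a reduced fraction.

23/2

1. [C1∋P]  r_C1² − 529/4 = 0  ⇒  r_C1 = 23/2 (r>0 drops 1)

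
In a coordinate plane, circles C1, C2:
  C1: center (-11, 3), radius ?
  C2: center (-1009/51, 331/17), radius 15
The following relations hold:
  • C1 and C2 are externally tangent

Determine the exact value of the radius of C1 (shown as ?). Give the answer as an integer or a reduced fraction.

11/3

1. [ext C1·C2]  r_C1² + 30r_C1 − 1111/9 = 0  ⇒  r_C1 = 11/3 (r>0 drops 1)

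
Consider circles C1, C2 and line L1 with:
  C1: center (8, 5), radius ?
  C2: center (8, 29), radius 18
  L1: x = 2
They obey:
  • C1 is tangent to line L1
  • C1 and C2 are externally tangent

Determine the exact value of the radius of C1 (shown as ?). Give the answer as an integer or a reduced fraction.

6

1. [C1‖L1]  r_C1² − 36 = 0  ⇒  r_C1 = 6 (r>0 drops 1)
2. [ext C1·C2]  r_C1² + 36r_C1 − 252 = 0  ⇒  r_C1 = 6 (r>0 drops 1)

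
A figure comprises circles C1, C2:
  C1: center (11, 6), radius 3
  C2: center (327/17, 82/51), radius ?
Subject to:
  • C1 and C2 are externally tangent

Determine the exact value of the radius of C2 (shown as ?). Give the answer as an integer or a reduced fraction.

1. [ext C1·C2]  r_C2² + 6r_C2 − 703/9 = 0  ⇒  r_C2 = 19/3 (r>0 drops 1)

19/3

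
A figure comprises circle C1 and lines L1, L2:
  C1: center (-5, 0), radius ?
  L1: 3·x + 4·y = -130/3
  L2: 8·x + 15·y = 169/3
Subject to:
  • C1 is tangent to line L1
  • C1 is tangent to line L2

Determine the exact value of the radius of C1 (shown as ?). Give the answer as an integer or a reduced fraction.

17/3

1. [C1‖L1]  r_C1² − 289/9 = 0  ⇒  r_C1 = 17/3 (r>0 drops 1)
2. [C1‖L2]  r_C1² − 289/9 = 0  ⇒  r_C1 = 17/3 (r>0 drops 1)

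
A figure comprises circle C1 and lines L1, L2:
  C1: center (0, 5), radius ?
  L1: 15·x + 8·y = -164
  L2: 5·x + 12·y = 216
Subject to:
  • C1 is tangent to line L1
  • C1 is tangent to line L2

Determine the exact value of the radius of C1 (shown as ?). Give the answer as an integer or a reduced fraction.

12

1. [C1‖L1]  r_C1² − 144 = 0  ⇒  r_C1 = 12 (r>0 drops 1)
2. [C1‖L2]  r_C1² − 144 = 0  ⇒  r_C1 = 12 (r>0 drops 1)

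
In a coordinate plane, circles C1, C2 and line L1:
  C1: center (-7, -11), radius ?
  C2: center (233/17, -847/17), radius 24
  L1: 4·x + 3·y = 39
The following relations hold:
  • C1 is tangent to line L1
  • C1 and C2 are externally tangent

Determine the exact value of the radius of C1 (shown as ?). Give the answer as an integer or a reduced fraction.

1. [C1‖L1]  r_C1² − 400 = 0  ⇒  r_C1 = 20 (r>0 drops 1)
2. [ext C1·C2]  r_C1² + 48r_C1 − 1360 = 0  ⇒  r_C1 = 20 (r>0 drops 1)

20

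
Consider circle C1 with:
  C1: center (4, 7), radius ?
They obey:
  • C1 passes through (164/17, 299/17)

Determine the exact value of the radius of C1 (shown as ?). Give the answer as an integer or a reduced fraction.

1. [C1∋P]  r_C1² − 144 = 0  ⇒  r_C1 = 12 (r>0 drops 1)

12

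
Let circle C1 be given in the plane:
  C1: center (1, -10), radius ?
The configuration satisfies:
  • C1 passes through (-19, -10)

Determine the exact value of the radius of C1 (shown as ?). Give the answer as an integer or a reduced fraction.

1. [C1∋P]  r_C1² − 400 = 0  ⇒  r_C1 = 20 (r>0 drops 1)

20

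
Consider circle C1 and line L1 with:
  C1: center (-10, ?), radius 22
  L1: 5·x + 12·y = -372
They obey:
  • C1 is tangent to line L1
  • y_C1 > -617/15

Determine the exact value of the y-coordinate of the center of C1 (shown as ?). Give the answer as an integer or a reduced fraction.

1. [C1‖L1]  y_C1² + (161/3)y_C1 + 152 = 0  ⇒  y_C1 = -152/3 or -3
2. given y_C1 > -617/15: keep -3

-3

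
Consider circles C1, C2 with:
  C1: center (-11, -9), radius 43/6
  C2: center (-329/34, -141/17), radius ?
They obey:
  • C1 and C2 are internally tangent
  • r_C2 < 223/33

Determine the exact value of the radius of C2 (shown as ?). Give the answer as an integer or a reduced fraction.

17/3

1. [int C1,C2]  r_C2² − (43/3)r_C2 + 442/9 = 0  ⇒  r_C2 = 17/3 or 26/3
2. given r_C2 < 223/33: keep 17/3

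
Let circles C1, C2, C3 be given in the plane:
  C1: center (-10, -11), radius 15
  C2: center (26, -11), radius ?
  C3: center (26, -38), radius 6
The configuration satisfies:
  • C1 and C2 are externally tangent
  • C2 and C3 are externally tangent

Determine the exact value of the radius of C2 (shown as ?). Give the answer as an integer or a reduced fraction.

1. [ext C1·C2]  r_C2² + 30r_C2 − 1071 = 0  ⇒  r_C2 = 21 (r>0 drops 1)
2. [ext C2·C3]  r_C2² + 12r_C2 − 693 = 0  ⇒  r_C2 = 21 (r>0 drops 1)

21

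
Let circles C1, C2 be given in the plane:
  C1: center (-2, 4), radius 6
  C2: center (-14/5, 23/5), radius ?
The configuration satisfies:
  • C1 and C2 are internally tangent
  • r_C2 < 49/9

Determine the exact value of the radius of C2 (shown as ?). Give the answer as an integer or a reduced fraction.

5

1. [int C1,C2]  r_C2² − 12r_C2 + 35 = 0  ⇒  r_C2 = 5 or 7
2. given r_C2 < 49/9: keep 5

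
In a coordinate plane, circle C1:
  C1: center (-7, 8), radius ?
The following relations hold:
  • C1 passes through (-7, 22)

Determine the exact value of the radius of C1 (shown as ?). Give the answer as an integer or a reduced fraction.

1. [C1∋P]  r_C1² − 196 = 0  ⇒  r_C1 = 14 (r>0 drops 1)

14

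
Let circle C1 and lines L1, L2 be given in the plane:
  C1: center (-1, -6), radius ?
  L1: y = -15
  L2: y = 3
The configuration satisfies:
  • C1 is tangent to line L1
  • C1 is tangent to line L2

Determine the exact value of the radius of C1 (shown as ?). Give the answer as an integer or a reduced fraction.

9

1. [C1‖L1]  r_C1² − 81 = 0  ⇒  r_C1 = 9 (r>0 drops 1)
2. [C1‖L2]  r_C1² − 81 = 0  ⇒  r_C1 = 9 (r>0 drops 1)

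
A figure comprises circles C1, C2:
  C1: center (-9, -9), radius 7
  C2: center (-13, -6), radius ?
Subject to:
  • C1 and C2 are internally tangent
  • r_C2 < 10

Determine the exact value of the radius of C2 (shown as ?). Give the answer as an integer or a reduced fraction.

2

1. [int C1,C2]  r_C2² − 14r_C2 + 24 = 0  ⇒  r_C2 = 2 or 12
2. given r_C2 < 10: keep 2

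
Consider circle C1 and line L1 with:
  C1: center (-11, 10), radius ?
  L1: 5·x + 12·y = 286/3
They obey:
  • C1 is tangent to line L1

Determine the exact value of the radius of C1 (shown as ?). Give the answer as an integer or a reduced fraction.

1. [C1‖L1]  r_C1² − 49/9 = 0  ⇒  r_C1 = 7/3 (r>0 drops 1)

7/3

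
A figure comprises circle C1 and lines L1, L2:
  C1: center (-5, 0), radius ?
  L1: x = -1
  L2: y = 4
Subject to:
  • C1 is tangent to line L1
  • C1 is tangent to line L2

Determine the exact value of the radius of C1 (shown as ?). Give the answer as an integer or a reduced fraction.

4

1. [C1‖L1]  r_C1² − 16 = 0  ⇒  r_C1 = 4 (r>0 drops 1)
2. [C1‖L2]  r_C1² − 16 = 0  ⇒  r_C1 = 4 (r>0 drops 1)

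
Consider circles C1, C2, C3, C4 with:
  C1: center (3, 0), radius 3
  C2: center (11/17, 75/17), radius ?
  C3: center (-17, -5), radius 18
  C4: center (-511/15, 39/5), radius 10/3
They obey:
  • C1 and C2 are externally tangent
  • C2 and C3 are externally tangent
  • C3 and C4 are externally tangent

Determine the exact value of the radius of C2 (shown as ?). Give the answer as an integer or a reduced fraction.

1. [ext C1·C2]  r_C2² + 6r_C2 − 16 = 0  ⇒  r_C2 = 2 (r>0 drops 1)
2. [ext C2·C3]  r_C2² + 36r_C2 − 76 = 0  ⇒  r_C2 = 2 (r>0 drops 1)

2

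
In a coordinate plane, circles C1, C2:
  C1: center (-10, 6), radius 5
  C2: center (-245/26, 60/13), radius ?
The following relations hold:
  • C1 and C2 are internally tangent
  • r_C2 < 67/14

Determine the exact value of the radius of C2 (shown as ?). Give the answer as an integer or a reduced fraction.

1. [int C1,C2]  r_C2² − 10r_C2 + 91/4 = 0  ⇒  r_C2 = 7/2 or 13/2
2. given r_C2 < 67/14: keep 7/2

7/2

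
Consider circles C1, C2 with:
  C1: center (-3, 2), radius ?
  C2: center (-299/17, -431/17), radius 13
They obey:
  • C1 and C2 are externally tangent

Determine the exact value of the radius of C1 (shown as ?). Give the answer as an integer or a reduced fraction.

1. [ext C1·C2]  r_C1² + 26r_C1 − 792 = 0  ⇒  r_C1 = 18 (r>0 drops 1)

18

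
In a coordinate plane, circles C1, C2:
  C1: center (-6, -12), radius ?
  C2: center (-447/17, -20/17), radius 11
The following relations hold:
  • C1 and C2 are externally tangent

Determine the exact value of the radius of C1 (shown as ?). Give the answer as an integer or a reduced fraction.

1. [ext C1·C2]  r_C1² + 22r_C1 − 408 = 0  ⇒  r_C1 = 12 (r>0 drops 1)

12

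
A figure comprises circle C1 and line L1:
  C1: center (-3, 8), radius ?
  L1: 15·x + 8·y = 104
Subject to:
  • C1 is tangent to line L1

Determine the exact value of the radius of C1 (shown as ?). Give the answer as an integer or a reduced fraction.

1. [C1‖L1]  r_C1² − 25 = 0  ⇒  r_C1 = 5 (r>0 drops 1)

5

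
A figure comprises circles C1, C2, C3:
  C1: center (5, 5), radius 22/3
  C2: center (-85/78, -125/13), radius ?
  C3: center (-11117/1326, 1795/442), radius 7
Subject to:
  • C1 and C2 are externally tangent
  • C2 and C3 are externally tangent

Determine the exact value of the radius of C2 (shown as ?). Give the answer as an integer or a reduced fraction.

1. [ext C1·C2]  r_C2² + (44/3)r_C2 − 2363/12 = 0  ⇒  r_C2 = 17/2 (r>0 drops 1)
2. [ext C2·C3]  r_C2² + 14r_C2 − 765/4 = 0  ⇒  r_C2 = 17/2 (r>0 drops 1)

17/2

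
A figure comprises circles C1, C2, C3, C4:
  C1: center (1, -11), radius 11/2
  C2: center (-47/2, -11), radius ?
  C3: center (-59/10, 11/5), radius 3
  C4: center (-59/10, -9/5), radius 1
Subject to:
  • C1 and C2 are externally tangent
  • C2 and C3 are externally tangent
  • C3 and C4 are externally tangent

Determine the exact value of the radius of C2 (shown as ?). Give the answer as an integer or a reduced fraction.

1. [ext C1·C2]  r_C2² + 11r_C2 − 570 = 0  ⇒  r_C2 = 19 (r>0 drops 1)
2. [ext C2·C3]  r_C2² + 6r_C2 − 475 = 0  ⇒  r_C2 = 19 (r>0 drops 1)

19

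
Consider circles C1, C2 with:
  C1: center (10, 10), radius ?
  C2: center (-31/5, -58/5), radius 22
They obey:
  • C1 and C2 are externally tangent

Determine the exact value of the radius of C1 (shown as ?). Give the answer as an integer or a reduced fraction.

5

1. [ext C1·C2]  r_C1² + 44r_C1 − 245 = 0  ⇒  r_C1 = 5 (r>0 drops 1)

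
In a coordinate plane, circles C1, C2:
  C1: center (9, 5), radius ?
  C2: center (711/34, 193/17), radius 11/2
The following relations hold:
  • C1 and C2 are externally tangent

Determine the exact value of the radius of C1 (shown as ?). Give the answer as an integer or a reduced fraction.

1. [ext C1·C2]  r_C1² + 11r_C1 − 152 = 0  ⇒  r_C1 = 8 (r>0 drops 1)

8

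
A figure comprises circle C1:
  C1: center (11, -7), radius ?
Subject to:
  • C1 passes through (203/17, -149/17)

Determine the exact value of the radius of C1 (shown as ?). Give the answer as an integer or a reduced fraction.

1. [C1∋P]  r_C1² − 4 = 0  ⇒  r_C1 = 2 (r>0 drops 1)

2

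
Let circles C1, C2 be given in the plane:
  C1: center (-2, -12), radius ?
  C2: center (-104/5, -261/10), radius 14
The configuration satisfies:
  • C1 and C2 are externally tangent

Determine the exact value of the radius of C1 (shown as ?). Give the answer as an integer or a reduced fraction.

1. [ext C1·C2]  r_C1² + 28r_C1 − 1425/4 = 0  ⇒  r_C1 = 19/2 (r>0 drops 1)

19/2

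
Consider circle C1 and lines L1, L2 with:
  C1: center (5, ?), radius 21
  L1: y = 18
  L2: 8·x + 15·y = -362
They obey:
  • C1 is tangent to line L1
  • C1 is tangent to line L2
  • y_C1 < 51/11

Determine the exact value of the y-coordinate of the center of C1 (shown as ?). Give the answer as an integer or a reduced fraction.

-3

1. [C1‖L1]  y_C1² − 36y_C1 − 117 = 0  ⇒  y_C1 = -3 or 39
2. [C1‖L2]  y_C1² + (268/5)y_C1 + 759/5 = 0  ⇒  y_C1 = -253/5 or -3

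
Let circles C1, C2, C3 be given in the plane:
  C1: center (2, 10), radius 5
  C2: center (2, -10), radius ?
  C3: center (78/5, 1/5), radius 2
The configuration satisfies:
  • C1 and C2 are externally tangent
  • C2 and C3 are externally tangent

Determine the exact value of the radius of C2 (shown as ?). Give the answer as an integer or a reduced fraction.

15

1. [ext C1·C2]  r_C2² + 10r_C2 − 375 = 0  ⇒  r_C2 = 15 (r>0 drops 1)
2. [ext C2·C3]  r_C2² + 4r_C2 − 285 = 0  ⇒  r_C2 = 15 (r>0 drops 1)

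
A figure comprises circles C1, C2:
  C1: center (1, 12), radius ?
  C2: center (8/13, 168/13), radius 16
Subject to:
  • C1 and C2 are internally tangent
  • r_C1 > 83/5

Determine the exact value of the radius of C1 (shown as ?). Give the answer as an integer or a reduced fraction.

1. [int C1,C2]  r_C1² − 32r_C1 + 255 = 0  ⇒  r_C1 = 15 or 17
2. given r_C1 > 83/5: keep 17

17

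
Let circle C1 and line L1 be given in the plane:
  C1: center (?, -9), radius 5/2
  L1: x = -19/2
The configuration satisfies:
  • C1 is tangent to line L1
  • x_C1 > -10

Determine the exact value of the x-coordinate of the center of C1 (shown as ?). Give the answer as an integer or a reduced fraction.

1. [C1‖L1]  x_C1² + 19x_C1 + 84 = 0  ⇒  x_C1 = -12 or -7
2. given x_C1 > -10: keep -7

-7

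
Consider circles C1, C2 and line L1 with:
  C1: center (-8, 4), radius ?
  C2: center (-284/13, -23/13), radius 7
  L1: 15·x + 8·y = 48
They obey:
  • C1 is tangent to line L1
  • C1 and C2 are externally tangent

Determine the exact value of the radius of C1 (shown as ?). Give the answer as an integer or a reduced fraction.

1. [C1‖L1]  r_C1² − 64 = 0  ⇒  r_C1 = 8 (r>0 drops 1)
2. [ext C1·C2]  r_C1² + 14r_C1 − 176 = 0  ⇒  r_C1 = 8 (r>0 drops 1)

8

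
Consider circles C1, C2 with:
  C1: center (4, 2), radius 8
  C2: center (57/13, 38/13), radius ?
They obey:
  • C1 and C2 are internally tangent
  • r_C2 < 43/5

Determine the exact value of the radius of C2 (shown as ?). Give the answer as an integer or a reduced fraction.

1. [int C1,C2]  r_C2² − 16r_C2 + 63 = 0  ⇒  r_C2 = 7 or 9
2. given r_C2 < 43/5: keep 7

7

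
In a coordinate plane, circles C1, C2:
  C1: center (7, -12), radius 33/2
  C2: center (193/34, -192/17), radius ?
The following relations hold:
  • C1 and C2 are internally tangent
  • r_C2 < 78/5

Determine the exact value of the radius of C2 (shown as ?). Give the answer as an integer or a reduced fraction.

1. [int C1,C2]  r_C2² − 33r_C2 + 270 = 0  ⇒  r_C2 = 15 or 18
2. given r_C2 < 78/5: keep 15

15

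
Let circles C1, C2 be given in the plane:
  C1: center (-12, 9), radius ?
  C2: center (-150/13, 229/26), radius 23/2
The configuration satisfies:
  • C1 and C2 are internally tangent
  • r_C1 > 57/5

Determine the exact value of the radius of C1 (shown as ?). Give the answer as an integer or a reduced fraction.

1. [int C1,C2]  r_C1² − 23r_C1 + 132 = 0  ⇒  r_C1 = 11 or 12
2. given r_C1 > 57/5: keep 12

12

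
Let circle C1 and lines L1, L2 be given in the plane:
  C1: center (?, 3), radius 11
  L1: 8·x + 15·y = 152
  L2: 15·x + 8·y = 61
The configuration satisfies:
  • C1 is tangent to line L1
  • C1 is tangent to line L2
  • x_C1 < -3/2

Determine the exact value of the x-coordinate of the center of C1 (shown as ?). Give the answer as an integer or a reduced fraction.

1. [C1‖L1]  x_C1² − (107/4)x_C1 − 735/2 = 0  ⇒  x_C1 = -10 or 147/4
2. [C1‖L2]  x_C1² − (74/15)x_C1 − 448/3 = 0  ⇒  x_C1 = -10 or 224/15

-10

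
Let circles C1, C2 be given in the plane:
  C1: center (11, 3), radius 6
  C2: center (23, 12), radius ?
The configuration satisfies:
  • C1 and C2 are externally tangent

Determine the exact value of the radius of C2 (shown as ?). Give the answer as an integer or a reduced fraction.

9

1. [ext C1·C2]  r_C2² + 12r_C2 − 189 = 0  ⇒  r_C2 = 9 (r>0 drops 1)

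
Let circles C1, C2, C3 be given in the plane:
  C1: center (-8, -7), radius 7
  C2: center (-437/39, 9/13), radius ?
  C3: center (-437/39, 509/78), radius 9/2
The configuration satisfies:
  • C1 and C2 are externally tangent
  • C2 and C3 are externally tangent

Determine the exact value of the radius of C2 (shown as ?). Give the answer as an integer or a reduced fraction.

4/3

1. [ext C1·C2]  r_C2² + 14r_C2 − 184/9 = 0  ⇒  r_C2 = 4/3 (r>0 drops 1)
2. [ext C2·C3]  r_C2² + 9r_C2 − 124/9 = 0  ⇒  r_C2 = 4/3 (r>0 drops 1)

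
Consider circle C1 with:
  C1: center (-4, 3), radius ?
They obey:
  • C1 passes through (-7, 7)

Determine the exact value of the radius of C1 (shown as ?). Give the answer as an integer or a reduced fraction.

5

1. [C1∋P]  r_C1² − 25 = 0  ⇒  r_C1 = 5 (r>0 drops 1)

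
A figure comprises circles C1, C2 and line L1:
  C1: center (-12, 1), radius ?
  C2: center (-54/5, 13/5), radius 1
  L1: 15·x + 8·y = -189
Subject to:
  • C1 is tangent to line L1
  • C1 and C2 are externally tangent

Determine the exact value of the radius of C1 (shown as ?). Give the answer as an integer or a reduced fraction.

1. [C1‖L1]  r_C1² − 1 = 0  ⇒  r_C1 = 1 (r>0 drops 1)
2. [ext C1·C2]  r_C1² + 2r_C1 − 3 = 0  ⇒  r_C1 = 1 (r>0 drops 1)

1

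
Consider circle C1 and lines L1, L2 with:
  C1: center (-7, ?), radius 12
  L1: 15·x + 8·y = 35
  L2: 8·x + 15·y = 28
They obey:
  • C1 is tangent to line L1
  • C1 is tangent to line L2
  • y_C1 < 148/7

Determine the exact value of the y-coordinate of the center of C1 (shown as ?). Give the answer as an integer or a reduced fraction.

1. [C1‖L1]  y_C1² − 35y_C1 − 344 = 0  ⇒  y_C1 = -8 or 43
2. [C1‖L2]  y_C1² − (56/5)y_C1 − 768/5 = 0  ⇒  y_C1 = -8 or 96/5

-8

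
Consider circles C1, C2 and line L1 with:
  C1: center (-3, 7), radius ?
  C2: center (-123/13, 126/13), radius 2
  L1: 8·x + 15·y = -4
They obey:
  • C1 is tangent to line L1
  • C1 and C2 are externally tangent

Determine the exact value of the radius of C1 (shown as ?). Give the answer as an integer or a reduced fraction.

1. [C1‖L1]  r_C1² − 25 = 0  ⇒  r_C1 = 5 (r>0 drops 1)
2. [ext C1·C2]  r_C1² + 4r_C1 − 45 = 0  ⇒  r_C1 = 5 (r>0 drops 1)

5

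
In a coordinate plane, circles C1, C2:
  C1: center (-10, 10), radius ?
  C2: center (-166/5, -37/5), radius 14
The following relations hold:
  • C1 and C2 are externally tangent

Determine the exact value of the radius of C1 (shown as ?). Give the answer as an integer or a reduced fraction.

1. [ext C1·C2]  r_C1² + 28r_C1 − 645 = 0  ⇒  r_C1 = 15 (r>0 drops 1)

15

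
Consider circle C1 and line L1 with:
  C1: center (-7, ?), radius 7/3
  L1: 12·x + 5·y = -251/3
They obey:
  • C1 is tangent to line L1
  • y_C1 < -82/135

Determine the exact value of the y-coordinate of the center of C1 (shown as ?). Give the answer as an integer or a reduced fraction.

1. [C1‖L1]  y_C1² − (2/15)y_C1 − 184/5 = 0  ⇒  y_C1 = -6 or 92/15
2. given y_C1 < -82/135: keep -6

-6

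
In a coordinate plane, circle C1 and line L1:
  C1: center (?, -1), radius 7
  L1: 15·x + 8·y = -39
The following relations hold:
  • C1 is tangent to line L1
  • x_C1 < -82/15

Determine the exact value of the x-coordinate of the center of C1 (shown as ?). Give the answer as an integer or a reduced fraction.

1. [C1‖L1]  x_C1² + (62/15)x_C1 − 176/3 = 0  ⇒  x_C1 = -10 or 88/15
2. given x_C1 < -82/15: keep -10

-10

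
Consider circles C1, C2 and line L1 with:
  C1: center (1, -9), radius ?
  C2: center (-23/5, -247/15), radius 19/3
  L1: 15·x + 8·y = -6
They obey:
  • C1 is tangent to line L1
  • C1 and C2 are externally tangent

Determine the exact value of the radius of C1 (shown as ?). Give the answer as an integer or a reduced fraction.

3

1. [C1‖L1]  r_C1² − 9 = 0  ⇒  r_C1 = 3 (r>0 drops 1)
2. [ext C1·C2]  r_C1² + (38/3)r_C1 − 47 = 0  ⇒  r_C1 = 3 (r>0 drops 1)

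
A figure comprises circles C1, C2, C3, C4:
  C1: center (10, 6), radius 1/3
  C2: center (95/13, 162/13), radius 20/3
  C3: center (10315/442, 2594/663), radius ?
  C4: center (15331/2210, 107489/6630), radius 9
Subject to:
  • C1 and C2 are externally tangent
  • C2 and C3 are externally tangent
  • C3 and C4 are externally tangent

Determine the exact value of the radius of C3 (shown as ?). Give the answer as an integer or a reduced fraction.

1. [ext C2·C3]  r_C3² + (40/3)r_C3 − 3427/12 = 0  ⇒  r_C3 = 23/2 (r>0 drops 1)
2. [ext C3·C4]  r_C3² + 18r_C3 − 1357/4 = 0  ⇒  r_C3 = 23/2 (r>0 drops 1)

23/2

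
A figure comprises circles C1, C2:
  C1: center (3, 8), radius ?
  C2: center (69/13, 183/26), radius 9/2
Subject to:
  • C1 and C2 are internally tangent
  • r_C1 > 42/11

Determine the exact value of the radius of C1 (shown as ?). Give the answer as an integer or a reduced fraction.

7

1. [int C1,C2]  r_C1² − 9r_C1 + 14 = 0  ⇒  r_C1 = 2 or 7
2. given r_C1 > 42/11: keep 7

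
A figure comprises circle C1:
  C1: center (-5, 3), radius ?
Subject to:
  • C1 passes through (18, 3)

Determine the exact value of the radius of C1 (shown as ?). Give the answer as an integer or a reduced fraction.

23

1. [C1∋P]  r_C1² − 529 = 0  ⇒  r_C1 = 23 (r>0 drops 1)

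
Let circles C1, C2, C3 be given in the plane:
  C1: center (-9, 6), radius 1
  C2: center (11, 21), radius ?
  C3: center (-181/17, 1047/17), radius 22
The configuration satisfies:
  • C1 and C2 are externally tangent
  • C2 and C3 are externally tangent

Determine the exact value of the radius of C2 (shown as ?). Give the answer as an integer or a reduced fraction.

24

1. [ext C1·C2]  r_C2² + 2r_C2 − 624 = 0  ⇒  r_C2 = 24 (r>0 drops 1)
2. [ext C2·C3]  r_C2² + 44r_C2 − 1632 = 0  ⇒  r_C2 = 24 (r>0 drops 1)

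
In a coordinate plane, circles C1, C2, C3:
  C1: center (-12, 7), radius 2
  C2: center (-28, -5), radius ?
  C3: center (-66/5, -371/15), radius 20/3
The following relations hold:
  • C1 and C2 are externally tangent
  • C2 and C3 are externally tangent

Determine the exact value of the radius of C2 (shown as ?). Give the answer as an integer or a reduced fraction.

1. [ext C1·C2]  r_C2² + 4r_C2 − 396 = 0  ⇒  r_C2 = 18 (r>0 drops 1)
2. [ext C2·C3]  r_C2² + (40/3)r_C2 − 564 = 0  ⇒  r_C2 = 18 (r>0 drops 1)

18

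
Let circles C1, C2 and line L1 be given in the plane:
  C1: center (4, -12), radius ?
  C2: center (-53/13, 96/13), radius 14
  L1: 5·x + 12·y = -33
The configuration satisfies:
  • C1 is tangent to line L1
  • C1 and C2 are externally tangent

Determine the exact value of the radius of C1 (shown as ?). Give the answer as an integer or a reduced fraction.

7

1. [C1‖L1]  r_C1² − 49 = 0  ⇒  r_C1 = 7 (r>0 drops 1)
2. [ext C1·C2]  r_C1² + 28r_C1 − 245 = 0  ⇒  r_C1 = 7 (r>0 drops 1)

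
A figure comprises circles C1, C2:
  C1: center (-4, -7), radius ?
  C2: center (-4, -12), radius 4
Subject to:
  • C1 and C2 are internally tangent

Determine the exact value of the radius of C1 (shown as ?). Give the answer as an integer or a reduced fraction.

9

1. [int C1,C2]  r_C1² − 8r_C1 − 9 = 0  ⇒  r_C1 = 9 (r>0 drops 1)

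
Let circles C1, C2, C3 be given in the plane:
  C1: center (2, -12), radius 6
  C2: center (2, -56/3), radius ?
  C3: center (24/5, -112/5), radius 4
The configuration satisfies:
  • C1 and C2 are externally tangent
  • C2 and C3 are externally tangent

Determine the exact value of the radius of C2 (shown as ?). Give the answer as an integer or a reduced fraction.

2/3

1. [ext C1·C2]  r_C2² + 12r_C2 − 76/9 = 0  ⇒  r_C2 = 2/3 (r>0 drops 1)
2. [ext C2·C3]  r_C2² + 8r_C2 − 52/9 = 0  ⇒  r_C2 = 2/3 (r>0 drops 1)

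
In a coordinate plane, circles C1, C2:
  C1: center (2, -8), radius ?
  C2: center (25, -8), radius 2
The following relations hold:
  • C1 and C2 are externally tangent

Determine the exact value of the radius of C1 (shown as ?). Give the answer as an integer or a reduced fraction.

21

1. [ext C1·C2]  r_C1² + 4r_C1 − 525 = 0  ⇒  r_C1 = 21 (r>0 drops 1)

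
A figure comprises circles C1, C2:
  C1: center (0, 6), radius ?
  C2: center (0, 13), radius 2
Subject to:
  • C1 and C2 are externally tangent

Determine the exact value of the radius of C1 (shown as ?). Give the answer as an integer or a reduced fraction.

1. [ext C1·C2]  r_C1² + 4r_C1 − 45 = 0  ⇒  r_C1 = 5 (r>0 drops 1)

5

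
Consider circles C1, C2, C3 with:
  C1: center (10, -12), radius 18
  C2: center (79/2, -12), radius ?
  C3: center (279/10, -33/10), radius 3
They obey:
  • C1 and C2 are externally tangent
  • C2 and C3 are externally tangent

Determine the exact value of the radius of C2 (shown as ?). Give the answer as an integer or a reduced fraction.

1. [ext C1·C2]  r_C2² + 36r_C2 − 2185/4 = 0  ⇒  r_C2 = 23/2 (r>0 drops 1)
2. [ext C2·C3]  r_C2² + 6r_C2 − 805/4 = 0  ⇒  r_C2 = 23/2 (r>0 drops 1)

23/2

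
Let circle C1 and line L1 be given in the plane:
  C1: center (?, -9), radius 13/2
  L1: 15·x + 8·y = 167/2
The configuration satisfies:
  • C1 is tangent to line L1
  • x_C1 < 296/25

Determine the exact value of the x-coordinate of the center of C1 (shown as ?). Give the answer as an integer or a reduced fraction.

3

1. [C1‖L1]  x_C1² − (311/15)x_C1 + 266/5 = 0  ⇒  x_C1 = 3 or 266/15
2. given x_C1 < 296/25: keep 3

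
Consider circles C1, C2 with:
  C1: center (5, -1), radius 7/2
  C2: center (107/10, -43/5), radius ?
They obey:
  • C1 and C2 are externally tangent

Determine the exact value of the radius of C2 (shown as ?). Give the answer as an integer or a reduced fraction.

1. [ext C1·C2]  r_C2² + 7r_C2 − 78 = 0  ⇒  r_C2 = 6 (r>0 drops 1)

6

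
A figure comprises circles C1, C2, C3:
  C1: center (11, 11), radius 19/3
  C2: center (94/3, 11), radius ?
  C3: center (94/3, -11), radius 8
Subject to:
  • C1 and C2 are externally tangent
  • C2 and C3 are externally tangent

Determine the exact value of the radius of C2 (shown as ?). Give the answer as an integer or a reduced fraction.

14

1. [ext C1·C2]  r_C2² + (38/3)r_C2 − 1120/3 = 0  ⇒  r_C2 = 14 (r>0 drops 1)
2. [ext C2·C3]  r_C2² + 16r_C2 − 420 = 0  ⇒  r_C2 = 14 (r>0 drops 1)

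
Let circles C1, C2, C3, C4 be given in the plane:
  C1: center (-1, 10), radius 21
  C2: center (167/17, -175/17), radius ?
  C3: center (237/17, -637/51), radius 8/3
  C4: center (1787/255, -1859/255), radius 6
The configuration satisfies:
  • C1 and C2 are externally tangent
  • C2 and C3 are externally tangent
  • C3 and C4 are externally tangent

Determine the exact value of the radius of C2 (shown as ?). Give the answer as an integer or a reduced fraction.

2

1. [ext C1·C2]  r_C2² + 42r_C2 − 88 = 0  ⇒  r_C2 = 2 (r>0 drops 1)
2. [ext C2·C3]  r_C2² + (16/3)r_C2 − 44/3 = 0  ⇒  r_C2 = 2 (r>0 drops 1)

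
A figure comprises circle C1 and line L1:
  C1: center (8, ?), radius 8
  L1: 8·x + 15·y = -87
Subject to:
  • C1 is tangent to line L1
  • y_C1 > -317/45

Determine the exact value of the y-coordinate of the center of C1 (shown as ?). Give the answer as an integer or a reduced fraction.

-1

1. [C1‖L1]  y_C1² + (302/15)y_C1 + 287/15 = 0  ⇒  y_C1 = -287/15 or -1
2. given y_C1 > -317/45: keep -1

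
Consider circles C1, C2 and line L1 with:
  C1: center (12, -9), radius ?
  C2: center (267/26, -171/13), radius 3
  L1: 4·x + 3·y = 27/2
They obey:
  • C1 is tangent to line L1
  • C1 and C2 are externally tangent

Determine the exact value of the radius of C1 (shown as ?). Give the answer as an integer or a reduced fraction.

1. [C1‖L1]  r_C1² − 9/4 = 0  ⇒  r_C1 = 3/2 (r>0 drops 1)
2. [ext C1·C2]  r_C1² + 6r_C1 − 45/4 = 0  ⇒  r_C1 = 3/2 (r>0 drops 1)

3/2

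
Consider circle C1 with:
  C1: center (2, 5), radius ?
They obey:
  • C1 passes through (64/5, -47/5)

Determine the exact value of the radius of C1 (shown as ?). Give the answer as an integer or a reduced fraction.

18

1. [C1∋P]  r_C1² − 324 = 0  ⇒  r_C1 = 18 (r>0 drops 1)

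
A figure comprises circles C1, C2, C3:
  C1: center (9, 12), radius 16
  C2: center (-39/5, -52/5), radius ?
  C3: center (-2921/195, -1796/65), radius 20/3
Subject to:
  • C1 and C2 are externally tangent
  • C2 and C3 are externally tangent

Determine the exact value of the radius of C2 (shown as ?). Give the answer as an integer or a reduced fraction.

1. [ext C1·C2]  r_C2² + 32r_C2 − 528 = 0  ⇒  r_C2 = 12 (r>0 drops 1)
2. [ext C2·C3]  r_C2² + (40/3)r_C2 − 304 = 0  ⇒  r_C2 = 12 (r>0 drops 1)

12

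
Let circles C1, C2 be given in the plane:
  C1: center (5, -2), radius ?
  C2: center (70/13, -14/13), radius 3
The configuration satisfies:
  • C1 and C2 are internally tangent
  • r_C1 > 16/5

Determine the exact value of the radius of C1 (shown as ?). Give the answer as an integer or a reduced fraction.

1. [int C1,C2]  r_C1² − 6r_C1 + 8 = 0  ⇒  r_C1 = 2 or 4
2. given r_C1 > 16/5: keep 4

4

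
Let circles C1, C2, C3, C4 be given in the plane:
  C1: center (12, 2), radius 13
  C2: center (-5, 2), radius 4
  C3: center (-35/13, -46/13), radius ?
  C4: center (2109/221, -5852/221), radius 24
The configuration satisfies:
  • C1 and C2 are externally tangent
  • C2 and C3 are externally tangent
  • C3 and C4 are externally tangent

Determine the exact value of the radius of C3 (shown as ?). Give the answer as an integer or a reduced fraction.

2

1. [ext C2·C3]  r_C3² + 8r_C3 − 20 = 0  ⇒  r_C3 = 2 (r>0 drops 1)
2. [ext C3·C4]  r_C3² + 48r_C3 − 100 = 0  ⇒  r_C3 = 2 (r>0 drops 1)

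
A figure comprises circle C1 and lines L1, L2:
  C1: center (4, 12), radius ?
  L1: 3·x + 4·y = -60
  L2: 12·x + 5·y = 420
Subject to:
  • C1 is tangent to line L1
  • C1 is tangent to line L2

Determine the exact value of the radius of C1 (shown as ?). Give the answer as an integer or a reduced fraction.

24

1. [C1‖L1]  r_C1² − 576 = 0  ⇒  r_C1 = 24 (r>0 drops 1)
2. [C1‖L2]  r_C1² − 576 = 0  ⇒  r_C1 = 24 (r>0 drops 1)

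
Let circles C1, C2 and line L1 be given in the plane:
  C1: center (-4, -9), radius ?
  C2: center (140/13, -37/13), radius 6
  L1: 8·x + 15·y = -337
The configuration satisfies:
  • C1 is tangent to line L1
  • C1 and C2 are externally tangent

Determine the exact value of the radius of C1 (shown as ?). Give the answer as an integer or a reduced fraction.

1. [C1‖L1]  r_C1² − 100 = 0  ⇒  r_C1 = 10 (r>0 drops 1)
2. [ext C1·C2]  r_C1² + 12r_C1 − 220 = 0  ⇒  r_C1 = 10 (r>0 drops 1)

10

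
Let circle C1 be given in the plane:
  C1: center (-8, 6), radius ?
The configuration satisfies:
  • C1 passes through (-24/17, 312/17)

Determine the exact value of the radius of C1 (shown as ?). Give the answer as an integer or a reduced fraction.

14

1. [C1∋P]  r_C1² − 196 = 0  ⇒  r_C1 = 14 (r>0 drops 1)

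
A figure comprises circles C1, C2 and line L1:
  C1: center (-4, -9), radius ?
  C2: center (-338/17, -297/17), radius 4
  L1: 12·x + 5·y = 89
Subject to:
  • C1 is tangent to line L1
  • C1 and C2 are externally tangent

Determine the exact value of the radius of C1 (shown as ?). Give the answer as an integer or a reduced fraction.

1. [C1‖L1]  r_C1² − 196 = 0  ⇒  r_C1 = 14 (r>0 drops 1)
2. [ext C1·C2]  r_C1² + 8r_C1 − 308 = 0  ⇒  r_C1 = 14 (r>0 drops 1)

14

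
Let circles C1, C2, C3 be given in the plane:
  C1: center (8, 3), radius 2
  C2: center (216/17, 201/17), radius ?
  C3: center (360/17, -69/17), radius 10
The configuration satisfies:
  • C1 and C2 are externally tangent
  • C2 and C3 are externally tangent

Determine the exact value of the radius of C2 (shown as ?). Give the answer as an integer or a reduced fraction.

1. [ext C1·C2]  r_C2² + 4r_C2 − 96 = 0  ⇒  r_C2 = 8 (r>0 drops 1)
2. [ext C2·C3]  r_C2² + 20r_C2 − 224 = 0  ⇒  r_C2 = 8 (r>0 drops 1)

8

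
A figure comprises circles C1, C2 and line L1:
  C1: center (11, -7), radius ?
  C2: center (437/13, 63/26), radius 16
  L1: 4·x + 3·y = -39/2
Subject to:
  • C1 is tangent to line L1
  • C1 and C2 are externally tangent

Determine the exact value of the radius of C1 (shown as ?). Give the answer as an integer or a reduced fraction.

17/2

1. [C1‖L1]  r_C1² − 289/4 = 0  ⇒  r_C1 = 17/2 (r>0 drops 1)
2. [ext C1·C2]  r_C1² + 32r_C1 − 1377/4 = 0  ⇒  r_C1 = 17/2 (r>0 drops 1)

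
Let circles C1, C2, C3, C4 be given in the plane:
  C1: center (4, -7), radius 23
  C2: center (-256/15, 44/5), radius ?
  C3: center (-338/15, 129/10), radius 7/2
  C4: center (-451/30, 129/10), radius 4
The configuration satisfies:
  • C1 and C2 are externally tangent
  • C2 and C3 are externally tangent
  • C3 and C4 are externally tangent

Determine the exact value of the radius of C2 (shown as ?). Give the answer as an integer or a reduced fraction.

1. [ext C1·C2]  r_C2² + 46r_C2 − 1480/9 = 0  ⇒  r_C2 = 10/3 (r>0 drops 1)
2. [ext C2·C3]  r_C2² + 7r_C2 − 310/9 = 0  ⇒  r_C2 = 10/3 (r>0 drops 1)

10/3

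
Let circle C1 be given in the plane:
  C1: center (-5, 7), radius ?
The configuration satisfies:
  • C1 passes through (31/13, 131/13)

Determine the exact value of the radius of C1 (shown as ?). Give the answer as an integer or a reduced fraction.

1. [C1∋P]  r_C1² − 64 = 0  ⇒  r_C1 = 8 (r>0 drops 1)

8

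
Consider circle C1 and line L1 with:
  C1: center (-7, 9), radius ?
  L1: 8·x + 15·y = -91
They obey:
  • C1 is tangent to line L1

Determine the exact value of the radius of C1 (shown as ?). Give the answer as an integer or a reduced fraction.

10

1. [C1‖L1]  r_C1² − 100 = 0  ⇒  r_C1 = 10 (r>0 drops 1)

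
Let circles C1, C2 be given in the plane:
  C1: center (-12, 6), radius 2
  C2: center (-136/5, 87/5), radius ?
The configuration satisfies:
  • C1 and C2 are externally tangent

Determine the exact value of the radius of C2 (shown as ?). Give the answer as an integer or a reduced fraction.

17

1. [ext C1·C2]  r_C2² + 4r_C2 − 357 = 0  ⇒  r_C2 = 17 (r>0 drops 1)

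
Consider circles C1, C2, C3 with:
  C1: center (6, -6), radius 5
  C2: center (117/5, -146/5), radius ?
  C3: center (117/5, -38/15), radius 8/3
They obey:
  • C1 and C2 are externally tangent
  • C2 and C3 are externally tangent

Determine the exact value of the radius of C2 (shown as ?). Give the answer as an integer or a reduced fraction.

24

1. [ext C1·C2]  r_C2² + 10r_C2 − 816 = 0  ⇒  r_C2 = 24 (r>0 drops 1)
2. [ext C2·C3]  r_C2² + (16/3)r_C2 − 704 = 0  ⇒  r_C2 = 24 (r>0 drops 1)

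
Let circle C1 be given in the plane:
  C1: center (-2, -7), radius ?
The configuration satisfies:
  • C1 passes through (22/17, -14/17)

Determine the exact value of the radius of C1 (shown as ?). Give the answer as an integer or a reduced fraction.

1. [C1∋P]  r_C1² − 49 = 0  ⇒  r_C1 = 7 (r>0 drops 1)

7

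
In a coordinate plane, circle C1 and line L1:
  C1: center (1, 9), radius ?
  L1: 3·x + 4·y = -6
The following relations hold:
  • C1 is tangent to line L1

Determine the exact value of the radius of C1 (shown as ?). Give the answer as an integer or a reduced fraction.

9

1. [C1‖L1]  r_C1² − 81 = 0  ⇒  r_C1 = 9 (r>0 drops 1)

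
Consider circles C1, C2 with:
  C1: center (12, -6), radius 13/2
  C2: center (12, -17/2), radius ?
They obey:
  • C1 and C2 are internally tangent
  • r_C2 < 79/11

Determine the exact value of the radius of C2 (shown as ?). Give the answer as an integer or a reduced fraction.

4

1. [int C1,C2]  r_C2² − 13r_C2 + 36 = 0  ⇒  r_C2 = 4 or 9
2. given r_C2 < 79/11: keep 4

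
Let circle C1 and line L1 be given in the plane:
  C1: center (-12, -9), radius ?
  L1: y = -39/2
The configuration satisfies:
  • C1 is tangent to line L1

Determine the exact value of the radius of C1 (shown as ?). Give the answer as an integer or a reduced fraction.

21/2

1. [C1‖L1]  r_C1² − 441/4 = 0  ⇒  r_C1 = 21/2 (r>0 drops 1)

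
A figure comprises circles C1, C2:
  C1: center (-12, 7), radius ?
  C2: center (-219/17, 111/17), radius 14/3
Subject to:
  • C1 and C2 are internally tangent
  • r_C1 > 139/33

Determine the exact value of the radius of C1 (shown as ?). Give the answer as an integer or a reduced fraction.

17/3

1. [int C1,C2]  r_C1² − (28/3)r_C1 + 187/9 = 0  ⇒  r_C1 = 11/3 or 17/3
2. given r_C1 > 139/33: keep 17/3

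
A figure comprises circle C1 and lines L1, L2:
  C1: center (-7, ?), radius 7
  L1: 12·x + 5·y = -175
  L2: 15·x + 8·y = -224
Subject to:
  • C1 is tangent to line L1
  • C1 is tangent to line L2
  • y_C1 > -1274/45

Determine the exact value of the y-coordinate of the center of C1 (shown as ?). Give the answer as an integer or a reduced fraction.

1. [C1‖L1]  y_C1² + (182/5)y_C1 = 0  ⇒  y_C1 = -182/5 or 0
2. [C1‖L2]  y_C1² + (119/4)y_C1 = 0  ⇒  y_C1 = -119/4 or 0

0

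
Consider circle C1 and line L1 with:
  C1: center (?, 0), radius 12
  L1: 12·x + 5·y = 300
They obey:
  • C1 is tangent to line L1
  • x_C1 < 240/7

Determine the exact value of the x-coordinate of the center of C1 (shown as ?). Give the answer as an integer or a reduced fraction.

12

1. [C1‖L1]  x_C1² − 50x_C1 + 456 = 0  ⇒  x_C1 = 12 or 38
2. given x_C1 < 240/7: keep 12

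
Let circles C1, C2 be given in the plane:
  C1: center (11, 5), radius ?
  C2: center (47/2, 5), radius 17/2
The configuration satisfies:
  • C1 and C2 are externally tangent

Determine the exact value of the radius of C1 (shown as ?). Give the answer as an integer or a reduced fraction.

4

1. [ext C1·C2]  r_C1² + 17r_C1 − 84 = 0  ⇒  r_C1 = 4 (r>0 drops 1)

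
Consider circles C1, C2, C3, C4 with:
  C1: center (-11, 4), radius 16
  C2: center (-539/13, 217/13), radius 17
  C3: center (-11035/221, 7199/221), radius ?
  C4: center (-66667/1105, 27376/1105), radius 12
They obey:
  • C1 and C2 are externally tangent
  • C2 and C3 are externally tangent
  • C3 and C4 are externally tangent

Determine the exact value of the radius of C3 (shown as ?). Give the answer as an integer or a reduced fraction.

1. [ext C2·C3]  r_C3² + 34r_C3 − 35 = 0  ⇒  r_C3 = 1 (r>0 drops 1)
2. [ext C3·C4]  r_C3² + 24r_C3 − 25 = 0  ⇒  r_C3 = 1 (r>0 drops 1)

1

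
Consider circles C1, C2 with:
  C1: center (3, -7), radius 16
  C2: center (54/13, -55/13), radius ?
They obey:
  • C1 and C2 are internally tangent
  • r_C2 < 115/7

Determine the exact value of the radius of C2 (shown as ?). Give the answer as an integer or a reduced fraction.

13

1. [int C1,C2]  r_C2² − 32r_C2 + 247 = 0  ⇒  r_C2 = 13 or 19
2. given r_C2 < 115/7: keep 13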